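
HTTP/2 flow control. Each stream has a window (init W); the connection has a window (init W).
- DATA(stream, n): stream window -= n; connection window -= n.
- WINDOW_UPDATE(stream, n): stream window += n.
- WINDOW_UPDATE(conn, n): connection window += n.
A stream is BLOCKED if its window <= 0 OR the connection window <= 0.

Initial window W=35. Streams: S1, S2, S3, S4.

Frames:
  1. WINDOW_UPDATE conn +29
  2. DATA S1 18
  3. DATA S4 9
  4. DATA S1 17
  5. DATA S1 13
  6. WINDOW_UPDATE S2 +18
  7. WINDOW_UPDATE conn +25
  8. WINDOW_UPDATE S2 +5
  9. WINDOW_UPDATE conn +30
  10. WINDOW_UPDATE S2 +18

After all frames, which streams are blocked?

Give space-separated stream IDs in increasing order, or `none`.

Op 1: conn=64 S1=35 S2=35 S3=35 S4=35 blocked=[]
Op 2: conn=46 S1=17 S2=35 S3=35 S4=35 blocked=[]
Op 3: conn=37 S1=17 S2=35 S3=35 S4=26 blocked=[]
Op 4: conn=20 S1=0 S2=35 S3=35 S4=26 blocked=[1]
Op 5: conn=7 S1=-13 S2=35 S3=35 S4=26 blocked=[1]
Op 6: conn=7 S1=-13 S2=53 S3=35 S4=26 blocked=[1]
Op 7: conn=32 S1=-13 S2=53 S3=35 S4=26 blocked=[1]
Op 8: conn=32 S1=-13 S2=58 S3=35 S4=26 blocked=[1]
Op 9: conn=62 S1=-13 S2=58 S3=35 S4=26 blocked=[1]
Op 10: conn=62 S1=-13 S2=76 S3=35 S4=26 blocked=[1]

Answer: S1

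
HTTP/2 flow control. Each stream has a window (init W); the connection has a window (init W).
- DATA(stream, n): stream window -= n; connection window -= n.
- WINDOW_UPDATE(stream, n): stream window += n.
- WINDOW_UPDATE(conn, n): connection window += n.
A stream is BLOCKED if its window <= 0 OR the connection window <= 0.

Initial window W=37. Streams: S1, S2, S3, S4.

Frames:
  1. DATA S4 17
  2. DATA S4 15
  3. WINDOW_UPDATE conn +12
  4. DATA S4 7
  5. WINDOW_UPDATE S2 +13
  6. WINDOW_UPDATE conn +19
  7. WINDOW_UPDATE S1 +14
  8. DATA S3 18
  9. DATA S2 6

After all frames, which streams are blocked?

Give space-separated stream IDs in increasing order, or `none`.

Op 1: conn=20 S1=37 S2=37 S3=37 S4=20 blocked=[]
Op 2: conn=5 S1=37 S2=37 S3=37 S4=5 blocked=[]
Op 3: conn=17 S1=37 S2=37 S3=37 S4=5 blocked=[]
Op 4: conn=10 S1=37 S2=37 S3=37 S4=-2 blocked=[4]
Op 5: conn=10 S1=37 S2=50 S3=37 S4=-2 blocked=[4]
Op 6: conn=29 S1=37 S2=50 S3=37 S4=-2 blocked=[4]
Op 7: conn=29 S1=51 S2=50 S3=37 S4=-2 blocked=[4]
Op 8: conn=11 S1=51 S2=50 S3=19 S4=-2 blocked=[4]
Op 9: conn=5 S1=51 S2=44 S3=19 S4=-2 blocked=[4]

Answer: S4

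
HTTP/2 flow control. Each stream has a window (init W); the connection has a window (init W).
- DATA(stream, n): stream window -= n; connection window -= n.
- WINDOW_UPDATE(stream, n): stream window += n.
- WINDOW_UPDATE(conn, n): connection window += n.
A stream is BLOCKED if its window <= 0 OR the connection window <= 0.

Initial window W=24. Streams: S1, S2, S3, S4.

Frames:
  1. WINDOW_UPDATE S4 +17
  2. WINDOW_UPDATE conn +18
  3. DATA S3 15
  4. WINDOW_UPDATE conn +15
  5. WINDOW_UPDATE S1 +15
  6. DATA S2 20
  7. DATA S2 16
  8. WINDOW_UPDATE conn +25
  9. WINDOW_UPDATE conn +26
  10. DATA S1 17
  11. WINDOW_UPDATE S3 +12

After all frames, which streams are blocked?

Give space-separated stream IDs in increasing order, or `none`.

Op 1: conn=24 S1=24 S2=24 S3=24 S4=41 blocked=[]
Op 2: conn=42 S1=24 S2=24 S3=24 S4=41 blocked=[]
Op 3: conn=27 S1=24 S2=24 S3=9 S4=41 blocked=[]
Op 4: conn=42 S1=24 S2=24 S3=9 S4=41 blocked=[]
Op 5: conn=42 S1=39 S2=24 S3=9 S4=41 blocked=[]
Op 6: conn=22 S1=39 S2=4 S3=9 S4=41 blocked=[]
Op 7: conn=6 S1=39 S2=-12 S3=9 S4=41 blocked=[2]
Op 8: conn=31 S1=39 S2=-12 S3=9 S4=41 blocked=[2]
Op 9: conn=57 S1=39 S2=-12 S3=9 S4=41 blocked=[2]
Op 10: conn=40 S1=22 S2=-12 S3=9 S4=41 blocked=[2]
Op 11: conn=40 S1=22 S2=-12 S3=21 S4=41 blocked=[2]

Answer: S2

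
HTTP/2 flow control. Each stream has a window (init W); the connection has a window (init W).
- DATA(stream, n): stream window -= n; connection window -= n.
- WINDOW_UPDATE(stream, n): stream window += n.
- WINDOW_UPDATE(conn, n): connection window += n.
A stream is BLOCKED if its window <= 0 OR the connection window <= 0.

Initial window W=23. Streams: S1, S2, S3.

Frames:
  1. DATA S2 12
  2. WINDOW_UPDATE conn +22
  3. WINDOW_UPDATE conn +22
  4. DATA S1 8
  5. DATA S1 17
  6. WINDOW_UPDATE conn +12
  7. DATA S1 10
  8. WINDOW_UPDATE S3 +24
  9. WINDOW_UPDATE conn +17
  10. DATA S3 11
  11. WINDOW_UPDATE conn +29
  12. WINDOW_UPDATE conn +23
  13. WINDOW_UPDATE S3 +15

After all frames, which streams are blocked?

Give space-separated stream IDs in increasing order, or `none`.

Op 1: conn=11 S1=23 S2=11 S3=23 blocked=[]
Op 2: conn=33 S1=23 S2=11 S3=23 blocked=[]
Op 3: conn=55 S1=23 S2=11 S3=23 blocked=[]
Op 4: conn=47 S1=15 S2=11 S3=23 blocked=[]
Op 5: conn=30 S1=-2 S2=11 S3=23 blocked=[1]
Op 6: conn=42 S1=-2 S2=11 S3=23 blocked=[1]
Op 7: conn=32 S1=-12 S2=11 S3=23 blocked=[1]
Op 8: conn=32 S1=-12 S2=11 S3=47 blocked=[1]
Op 9: conn=49 S1=-12 S2=11 S3=47 blocked=[1]
Op 10: conn=38 S1=-12 S2=11 S3=36 blocked=[1]
Op 11: conn=67 S1=-12 S2=11 S3=36 blocked=[1]
Op 12: conn=90 S1=-12 S2=11 S3=36 blocked=[1]
Op 13: conn=90 S1=-12 S2=11 S3=51 blocked=[1]

Answer: S1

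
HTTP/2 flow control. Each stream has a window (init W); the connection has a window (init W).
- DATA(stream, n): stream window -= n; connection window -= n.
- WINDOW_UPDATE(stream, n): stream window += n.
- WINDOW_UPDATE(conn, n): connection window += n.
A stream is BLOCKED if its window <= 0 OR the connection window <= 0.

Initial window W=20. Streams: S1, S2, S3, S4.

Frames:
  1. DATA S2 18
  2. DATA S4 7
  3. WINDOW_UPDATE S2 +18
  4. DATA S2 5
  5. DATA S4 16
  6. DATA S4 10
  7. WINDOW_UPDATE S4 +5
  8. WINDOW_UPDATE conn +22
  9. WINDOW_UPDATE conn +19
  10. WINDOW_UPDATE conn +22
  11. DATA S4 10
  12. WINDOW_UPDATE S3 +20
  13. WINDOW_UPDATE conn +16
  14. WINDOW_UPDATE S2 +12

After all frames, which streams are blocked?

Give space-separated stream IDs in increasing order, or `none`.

Answer: S4

Derivation:
Op 1: conn=2 S1=20 S2=2 S3=20 S4=20 blocked=[]
Op 2: conn=-5 S1=20 S2=2 S3=20 S4=13 blocked=[1, 2, 3, 4]
Op 3: conn=-5 S1=20 S2=20 S3=20 S4=13 blocked=[1, 2, 3, 4]
Op 4: conn=-10 S1=20 S2=15 S3=20 S4=13 blocked=[1, 2, 3, 4]
Op 5: conn=-26 S1=20 S2=15 S3=20 S4=-3 blocked=[1, 2, 3, 4]
Op 6: conn=-36 S1=20 S2=15 S3=20 S4=-13 blocked=[1, 2, 3, 4]
Op 7: conn=-36 S1=20 S2=15 S3=20 S4=-8 blocked=[1, 2, 3, 4]
Op 8: conn=-14 S1=20 S2=15 S3=20 S4=-8 blocked=[1, 2, 3, 4]
Op 9: conn=5 S1=20 S2=15 S3=20 S4=-8 blocked=[4]
Op 10: conn=27 S1=20 S2=15 S3=20 S4=-8 blocked=[4]
Op 11: conn=17 S1=20 S2=15 S3=20 S4=-18 blocked=[4]
Op 12: conn=17 S1=20 S2=15 S3=40 S4=-18 blocked=[4]
Op 13: conn=33 S1=20 S2=15 S3=40 S4=-18 blocked=[4]
Op 14: conn=33 S1=20 S2=27 S3=40 S4=-18 blocked=[4]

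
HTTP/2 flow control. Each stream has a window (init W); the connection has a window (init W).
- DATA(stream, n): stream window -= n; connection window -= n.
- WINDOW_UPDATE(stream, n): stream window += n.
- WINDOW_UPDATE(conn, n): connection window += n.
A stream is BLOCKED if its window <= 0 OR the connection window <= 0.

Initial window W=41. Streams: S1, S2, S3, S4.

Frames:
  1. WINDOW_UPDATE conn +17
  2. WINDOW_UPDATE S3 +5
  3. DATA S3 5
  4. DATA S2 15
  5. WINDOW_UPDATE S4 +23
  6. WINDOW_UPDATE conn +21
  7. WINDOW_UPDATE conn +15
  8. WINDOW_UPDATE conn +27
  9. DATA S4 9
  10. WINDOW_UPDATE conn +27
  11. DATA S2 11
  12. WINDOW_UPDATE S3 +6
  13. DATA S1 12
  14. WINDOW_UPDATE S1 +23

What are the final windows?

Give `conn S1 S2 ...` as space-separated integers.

Answer: 96 52 15 47 55

Derivation:
Op 1: conn=58 S1=41 S2=41 S3=41 S4=41 blocked=[]
Op 2: conn=58 S1=41 S2=41 S3=46 S4=41 blocked=[]
Op 3: conn=53 S1=41 S2=41 S3=41 S4=41 blocked=[]
Op 4: conn=38 S1=41 S2=26 S3=41 S4=41 blocked=[]
Op 5: conn=38 S1=41 S2=26 S3=41 S4=64 blocked=[]
Op 6: conn=59 S1=41 S2=26 S3=41 S4=64 blocked=[]
Op 7: conn=74 S1=41 S2=26 S3=41 S4=64 blocked=[]
Op 8: conn=101 S1=41 S2=26 S3=41 S4=64 blocked=[]
Op 9: conn=92 S1=41 S2=26 S3=41 S4=55 blocked=[]
Op 10: conn=119 S1=41 S2=26 S3=41 S4=55 blocked=[]
Op 11: conn=108 S1=41 S2=15 S3=41 S4=55 blocked=[]
Op 12: conn=108 S1=41 S2=15 S3=47 S4=55 blocked=[]
Op 13: conn=96 S1=29 S2=15 S3=47 S4=55 blocked=[]
Op 14: conn=96 S1=52 S2=15 S3=47 S4=55 blocked=[]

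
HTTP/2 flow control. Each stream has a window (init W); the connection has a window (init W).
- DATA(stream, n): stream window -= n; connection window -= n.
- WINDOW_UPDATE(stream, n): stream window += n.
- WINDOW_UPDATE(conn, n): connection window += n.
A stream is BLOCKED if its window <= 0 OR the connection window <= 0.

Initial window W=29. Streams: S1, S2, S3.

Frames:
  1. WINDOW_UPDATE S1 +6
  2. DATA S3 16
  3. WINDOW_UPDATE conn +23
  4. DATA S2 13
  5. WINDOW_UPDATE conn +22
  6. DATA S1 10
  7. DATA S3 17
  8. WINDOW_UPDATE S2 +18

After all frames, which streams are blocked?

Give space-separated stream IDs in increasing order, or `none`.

Answer: S3

Derivation:
Op 1: conn=29 S1=35 S2=29 S3=29 blocked=[]
Op 2: conn=13 S1=35 S2=29 S3=13 blocked=[]
Op 3: conn=36 S1=35 S2=29 S3=13 blocked=[]
Op 4: conn=23 S1=35 S2=16 S3=13 blocked=[]
Op 5: conn=45 S1=35 S2=16 S3=13 blocked=[]
Op 6: conn=35 S1=25 S2=16 S3=13 blocked=[]
Op 7: conn=18 S1=25 S2=16 S3=-4 blocked=[3]
Op 8: conn=18 S1=25 S2=34 S3=-4 blocked=[3]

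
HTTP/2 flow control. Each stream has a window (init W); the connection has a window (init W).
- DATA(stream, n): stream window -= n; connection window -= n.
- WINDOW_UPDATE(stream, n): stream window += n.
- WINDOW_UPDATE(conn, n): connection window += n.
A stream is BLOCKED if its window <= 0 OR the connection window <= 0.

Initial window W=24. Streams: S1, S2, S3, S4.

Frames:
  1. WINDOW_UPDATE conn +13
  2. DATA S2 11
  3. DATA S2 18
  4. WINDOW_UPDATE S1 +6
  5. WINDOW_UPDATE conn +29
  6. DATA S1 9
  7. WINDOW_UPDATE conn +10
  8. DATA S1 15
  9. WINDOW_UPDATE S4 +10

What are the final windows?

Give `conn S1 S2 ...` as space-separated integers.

Answer: 23 6 -5 24 34

Derivation:
Op 1: conn=37 S1=24 S2=24 S3=24 S4=24 blocked=[]
Op 2: conn=26 S1=24 S2=13 S3=24 S4=24 blocked=[]
Op 3: conn=8 S1=24 S2=-5 S3=24 S4=24 blocked=[2]
Op 4: conn=8 S1=30 S2=-5 S3=24 S4=24 blocked=[2]
Op 5: conn=37 S1=30 S2=-5 S3=24 S4=24 blocked=[2]
Op 6: conn=28 S1=21 S2=-5 S3=24 S4=24 blocked=[2]
Op 7: conn=38 S1=21 S2=-5 S3=24 S4=24 blocked=[2]
Op 8: conn=23 S1=6 S2=-5 S3=24 S4=24 blocked=[2]
Op 9: conn=23 S1=6 S2=-5 S3=24 S4=34 blocked=[2]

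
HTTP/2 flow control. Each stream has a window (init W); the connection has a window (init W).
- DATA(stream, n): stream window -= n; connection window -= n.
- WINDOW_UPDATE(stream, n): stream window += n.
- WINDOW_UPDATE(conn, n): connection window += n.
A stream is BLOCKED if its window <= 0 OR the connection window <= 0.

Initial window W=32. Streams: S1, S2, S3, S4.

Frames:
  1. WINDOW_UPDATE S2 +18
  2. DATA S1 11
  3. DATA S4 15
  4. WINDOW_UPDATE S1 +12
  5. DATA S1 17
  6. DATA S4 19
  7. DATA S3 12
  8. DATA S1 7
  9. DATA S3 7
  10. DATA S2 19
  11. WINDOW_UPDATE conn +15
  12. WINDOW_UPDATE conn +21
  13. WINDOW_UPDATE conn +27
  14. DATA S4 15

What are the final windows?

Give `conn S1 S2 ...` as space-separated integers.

Op 1: conn=32 S1=32 S2=50 S3=32 S4=32 blocked=[]
Op 2: conn=21 S1=21 S2=50 S3=32 S4=32 blocked=[]
Op 3: conn=6 S1=21 S2=50 S3=32 S4=17 blocked=[]
Op 4: conn=6 S1=33 S2=50 S3=32 S4=17 blocked=[]
Op 5: conn=-11 S1=16 S2=50 S3=32 S4=17 blocked=[1, 2, 3, 4]
Op 6: conn=-30 S1=16 S2=50 S3=32 S4=-2 blocked=[1, 2, 3, 4]
Op 7: conn=-42 S1=16 S2=50 S3=20 S4=-2 blocked=[1, 2, 3, 4]
Op 8: conn=-49 S1=9 S2=50 S3=20 S4=-2 blocked=[1, 2, 3, 4]
Op 9: conn=-56 S1=9 S2=50 S3=13 S4=-2 blocked=[1, 2, 3, 4]
Op 10: conn=-75 S1=9 S2=31 S3=13 S4=-2 blocked=[1, 2, 3, 4]
Op 11: conn=-60 S1=9 S2=31 S3=13 S4=-2 blocked=[1, 2, 3, 4]
Op 12: conn=-39 S1=9 S2=31 S3=13 S4=-2 blocked=[1, 2, 3, 4]
Op 13: conn=-12 S1=9 S2=31 S3=13 S4=-2 blocked=[1, 2, 3, 4]
Op 14: conn=-27 S1=9 S2=31 S3=13 S4=-17 blocked=[1, 2, 3, 4]

Answer: -27 9 31 13 -17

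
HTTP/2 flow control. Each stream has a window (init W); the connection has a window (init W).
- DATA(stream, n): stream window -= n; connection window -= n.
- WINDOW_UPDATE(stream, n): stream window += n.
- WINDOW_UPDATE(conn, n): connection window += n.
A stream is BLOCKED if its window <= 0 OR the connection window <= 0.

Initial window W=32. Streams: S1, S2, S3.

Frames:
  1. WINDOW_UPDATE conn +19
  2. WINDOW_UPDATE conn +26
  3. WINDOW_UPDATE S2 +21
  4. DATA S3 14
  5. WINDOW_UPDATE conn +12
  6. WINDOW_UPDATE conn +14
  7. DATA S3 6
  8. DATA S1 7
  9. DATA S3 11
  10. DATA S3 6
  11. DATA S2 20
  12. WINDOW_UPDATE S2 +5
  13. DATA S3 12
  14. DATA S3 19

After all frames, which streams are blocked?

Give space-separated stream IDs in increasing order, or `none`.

Op 1: conn=51 S1=32 S2=32 S3=32 blocked=[]
Op 2: conn=77 S1=32 S2=32 S3=32 blocked=[]
Op 3: conn=77 S1=32 S2=53 S3=32 blocked=[]
Op 4: conn=63 S1=32 S2=53 S3=18 blocked=[]
Op 5: conn=75 S1=32 S2=53 S3=18 blocked=[]
Op 6: conn=89 S1=32 S2=53 S3=18 blocked=[]
Op 7: conn=83 S1=32 S2=53 S3=12 blocked=[]
Op 8: conn=76 S1=25 S2=53 S3=12 blocked=[]
Op 9: conn=65 S1=25 S2=53 S3=1 blocked=[]
Op 10: conn=59 S1=25 S2=53 S3=-5 blocked=[3]
Op 11: conn=39 S1=25 S2=33 S3=-5 blocked=[3]
Op 12: conn=39 S1=25 S2=38 S3=-5 blocked=[3]
Op 13: conn=27 S1=25 S2=38 S3=-17 blocked=[3]
Op 14: conn=8 S1=25 S2=38 S3=-36 blocked=[3]

Answer: S3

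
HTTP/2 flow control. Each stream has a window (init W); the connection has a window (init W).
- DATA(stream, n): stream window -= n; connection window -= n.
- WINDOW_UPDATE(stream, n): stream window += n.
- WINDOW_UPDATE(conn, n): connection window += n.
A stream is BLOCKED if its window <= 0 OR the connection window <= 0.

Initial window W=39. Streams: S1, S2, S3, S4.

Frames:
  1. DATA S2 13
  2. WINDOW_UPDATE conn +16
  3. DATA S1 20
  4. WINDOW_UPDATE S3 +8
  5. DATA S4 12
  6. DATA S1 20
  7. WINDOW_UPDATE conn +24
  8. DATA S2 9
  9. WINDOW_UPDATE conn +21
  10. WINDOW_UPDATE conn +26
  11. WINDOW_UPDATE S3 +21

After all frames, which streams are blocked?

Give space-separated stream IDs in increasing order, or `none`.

Answer: S1

Derivation:
Op 1: conn=26 S1=39 S2=26 S3=39 S4=39 blocked=[]
Op 2: conn=42 S1=39 S2=26 S3=39 S4=39 blocked=[]
Op 3: conn=22 S1=19 S2=26 S3=39 S4=39 blocked=[]
Op 4: conn=22 S1=19 S2=26 S3=47 S4=39 blocked=[]
Op 5: conn=10 S1=19 S2=26 S3=47 S4=27 blocked=[]
Op 6: conn=-10 S1=-1 S2=26 S3=47 S4=27 blocked=[1, 2, 3, 4]
Op 7: conn=14 S1=-1 S2=26 S3=47 S4=27 blocked=[1]
Op 8: conn=5 S1=-1 S2=17 S3=47 S4=27 blocked=[1]
Op 9: conn=26 S1=-1 S2=17 S3=47 S4=27 blocked=[1]
Op 10: conn=52 S1=-1 S2=17 S3=47 S4=27 blocked=[1]
Op 11: conn=52 S1=-1 S2=17 S3=68 S4=27 blocked=[1]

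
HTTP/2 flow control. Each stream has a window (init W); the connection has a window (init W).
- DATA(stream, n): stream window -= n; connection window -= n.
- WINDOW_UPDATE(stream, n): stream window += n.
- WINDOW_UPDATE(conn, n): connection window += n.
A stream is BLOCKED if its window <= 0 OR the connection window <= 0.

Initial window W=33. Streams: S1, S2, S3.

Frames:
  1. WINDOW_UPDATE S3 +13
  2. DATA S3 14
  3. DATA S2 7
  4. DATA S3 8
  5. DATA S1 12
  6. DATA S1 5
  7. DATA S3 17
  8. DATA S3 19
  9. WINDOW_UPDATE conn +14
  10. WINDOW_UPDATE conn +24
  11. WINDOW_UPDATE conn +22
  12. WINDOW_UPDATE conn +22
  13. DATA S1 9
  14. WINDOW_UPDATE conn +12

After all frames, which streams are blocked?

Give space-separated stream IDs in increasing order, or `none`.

Answer: S3

Derivation:
Op 1: conn=33 S1=33 S2=33 S3=46 blocked=[]
Op 2: conn=19 S1=33 S2=33 S3=32 blocked=[]
Op 3: conn=12 S1=33 S2=26 S3=32 blocked=[]
Op 4: conn=4 S1=33 S2=26 S3=24 blocked=[]
Op 5: conn=-8 S1=21 S2=26 S3=24 blocked=[1, 2, 3]
Op 6: conn=-13 S1=16 S2=26 S3=24 blocked=[1, 2, 3]
Op 7: conn=-30 S1=16 S2=26 S3=7 blocked=[1, 2, 3]
Op 8: conn=-49 S1=16 S2=26 S3=-12 blocked=[1, 2, 3]
Op 9: conn=-35 S1=16 S2=26 S3=-12 blocked=[1, 2, 3]
Op 10: conn=-11 S1=16 S2=26 S3=-12 blocked=[1, 2, 3]
Op 11: conn=11 S1=16 S2=26 S3=-12 blocked=[3]
Op 12: conn=33 S1=16 S2=26 S3=-12 blocked=[3]
Op 13: conn=24 S1=7 S2=26 S3=-12 blocked=[3]
Op 14: conn=36 S1=7 S2=26 S3=-12 blocked=[3]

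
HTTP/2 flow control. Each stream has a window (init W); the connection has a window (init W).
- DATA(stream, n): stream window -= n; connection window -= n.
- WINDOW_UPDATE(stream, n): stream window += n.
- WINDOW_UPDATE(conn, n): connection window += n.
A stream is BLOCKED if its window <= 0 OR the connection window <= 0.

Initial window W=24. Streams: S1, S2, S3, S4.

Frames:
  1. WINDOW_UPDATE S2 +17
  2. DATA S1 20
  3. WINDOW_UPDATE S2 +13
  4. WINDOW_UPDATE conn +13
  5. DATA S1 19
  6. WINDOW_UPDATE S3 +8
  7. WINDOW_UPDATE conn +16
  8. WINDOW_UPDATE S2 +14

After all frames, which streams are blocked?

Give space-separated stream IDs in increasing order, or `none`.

Answer: S1

Derivation:
Op 1: conn=24 S1=24 S2=41 S3=24 S4=24 blocked=[]
Op 2: conn=4 S1=4 S2=41 S3=24 S4=24 blocked=[]
Op 3: conn=4 S1=4 S2=54 S3=24 S4=24 blocked=[]
Op 4: conn=17 S1=4 S2=54 S3=24 S4=24 blocked=[]
Op 5: conn=-2 S1=-15 S2=54 S3=24 S4=24 blocked=[1, 2, 3, 4]
Op 6: conn=-2 S1=-15 S2=54 S3=32 S4=24 blocked=[1, 2, 3, 4]
Op 7: conn=14 S1=-15 S2=54 S3=32 S4=24 blocked=[1]
Op 8: conn=14 S1=-15 S2=68 S3=32 S4=24 blocked=[1]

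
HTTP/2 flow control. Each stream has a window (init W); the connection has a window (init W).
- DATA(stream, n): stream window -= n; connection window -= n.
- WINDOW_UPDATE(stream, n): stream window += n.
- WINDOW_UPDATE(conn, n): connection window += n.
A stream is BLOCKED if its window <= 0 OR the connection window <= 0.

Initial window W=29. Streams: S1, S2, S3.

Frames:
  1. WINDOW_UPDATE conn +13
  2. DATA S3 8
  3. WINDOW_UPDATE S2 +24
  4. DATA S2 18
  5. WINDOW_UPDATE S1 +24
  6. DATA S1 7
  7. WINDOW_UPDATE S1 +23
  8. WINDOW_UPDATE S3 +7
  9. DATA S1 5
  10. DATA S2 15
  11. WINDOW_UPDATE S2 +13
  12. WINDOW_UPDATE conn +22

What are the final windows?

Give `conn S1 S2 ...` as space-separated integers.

Answer: 11 64 33 28

Derivation:
Op 1: conn=42 S1=29 S2=29 S3=29 blocked=[]
Op 2: conn=34 S1=29 S2=29 S3=21 blocked=[]
Op 3: conn=34 S1=29 S2=53 S3=21 blocked=[]
Op 4: conn=16 S1=29 S2=35 S3=21 blocked=[]
Op 5: conn=16 S1=53 S2=35 S3=21 blocked=[]
Op 6: conn=9 S1=46 S2=35 S3=21 blocked=[]
Op 7: conn=9 S1=69 S2=35 S3=21 blocked=[]
Op 8: conn=9 S1=69 S2=35 S3=28 blocked=[]
Op 9: conn=4 S1=64 S2=35 S3=28 blocked=[]
Op 10: conn=-11 S1=64 S2=20 S3=28 blocked=[1, 2, 3]
Op 11: conn=-11 S1=64 S2=33 S3=28 blocked=[1, 2, 3]
Op 12: conn=11 S1=64 S2=33 S3=28 blocked=[]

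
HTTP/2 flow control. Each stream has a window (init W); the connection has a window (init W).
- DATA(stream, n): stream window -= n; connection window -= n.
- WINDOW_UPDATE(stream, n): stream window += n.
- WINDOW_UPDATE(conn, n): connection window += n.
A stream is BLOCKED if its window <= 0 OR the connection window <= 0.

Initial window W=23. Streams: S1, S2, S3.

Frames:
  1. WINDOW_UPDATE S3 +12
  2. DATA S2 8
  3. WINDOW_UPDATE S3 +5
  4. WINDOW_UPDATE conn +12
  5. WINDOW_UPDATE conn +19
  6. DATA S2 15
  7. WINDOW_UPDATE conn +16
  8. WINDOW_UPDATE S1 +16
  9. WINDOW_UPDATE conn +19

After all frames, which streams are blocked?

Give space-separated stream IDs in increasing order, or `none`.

Op 1: conn=23 S1=23 S2=23 S3=35 blocked=[]
Op 2: conn=15 S1=23 S2=15 S3=35 blocked=[]
Op 3: conn=15 S1=23 S2=15 S3=40 blocked=[]
Op 4: conn=27 S1=23 S2=15 S3=40 blocked=[]
Op 5: conn=46 S1=23 S2=15 S3=40 blocked=[]
Op 6: conn=31 S1=23 S2=0 S3=40 blocked=[2]
Op 7: conn=47 S1=23 S2=0 S3=40 blocked=[2]
Op 8: conn=47 S1=39 S2=0 S3=40 blocked=[2]
Op 9: conn=66 S1=39 S2=0 S3=40 blocked=[2]

Answer: S2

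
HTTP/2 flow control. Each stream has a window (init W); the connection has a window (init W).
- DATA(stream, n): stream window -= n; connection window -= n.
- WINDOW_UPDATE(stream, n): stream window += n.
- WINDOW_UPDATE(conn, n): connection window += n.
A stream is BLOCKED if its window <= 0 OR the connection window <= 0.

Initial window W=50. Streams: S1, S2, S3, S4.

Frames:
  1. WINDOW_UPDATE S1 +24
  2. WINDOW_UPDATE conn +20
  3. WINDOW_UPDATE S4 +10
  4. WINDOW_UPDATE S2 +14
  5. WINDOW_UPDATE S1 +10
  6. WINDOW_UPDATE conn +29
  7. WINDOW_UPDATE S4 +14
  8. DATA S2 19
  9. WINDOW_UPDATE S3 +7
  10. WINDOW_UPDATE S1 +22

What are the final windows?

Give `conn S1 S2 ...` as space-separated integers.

Answer: 80 106 45 57 74

Derivation:
Op 1: conn=50 S1=74 S2=50 S3=50 S4=50 blocked=[]
Op 2: conn=70 S1=74 S2=50 S3=50 S4=50 blocked=[]
Op 3: conn=70 S1=74 S2=50 S3=50 S4=60 blocked=[]
Op 4: conn=70 S1=74 S2=64 S3=50 S4=60 blocked=[]
Op 5: conn=70 S1=84 S2=64 S3=50 S4=60 blocked=[]
Op 6: conn=99 S1=84 S2=64 S3=50 S4=60 blocked=[]
Op 7: conn=99 S1=84 S2=64 S3=50 S4=74 blocked=[]
Op 8: conn=80 S1=84 S2=45 S3=50 S4=74 blocked=[]
Op 9: conn=80 S1=84 S2=45 S3=57 S4=74 blocked=[]
Op 10: conn=80 S1=106 S2=45 S3=57 S4=74 blocked=[]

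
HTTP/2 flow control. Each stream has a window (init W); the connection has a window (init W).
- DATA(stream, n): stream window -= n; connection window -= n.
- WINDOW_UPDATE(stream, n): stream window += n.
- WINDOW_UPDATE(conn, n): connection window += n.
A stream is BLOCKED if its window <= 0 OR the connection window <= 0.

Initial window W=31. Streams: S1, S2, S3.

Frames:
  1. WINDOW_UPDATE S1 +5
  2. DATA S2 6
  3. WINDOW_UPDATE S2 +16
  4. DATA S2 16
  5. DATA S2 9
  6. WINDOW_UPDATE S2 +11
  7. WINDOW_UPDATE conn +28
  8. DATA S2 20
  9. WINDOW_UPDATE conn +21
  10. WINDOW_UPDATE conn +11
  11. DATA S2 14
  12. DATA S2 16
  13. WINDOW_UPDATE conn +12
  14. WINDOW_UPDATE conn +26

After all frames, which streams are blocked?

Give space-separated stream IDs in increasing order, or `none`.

Answer: S2

Derivation:
Op 1: conn=31 S1=36 S2=31 S3=31 blocked=[]
Op 2: conn=25 S1=36 S2=25 S3=31 blocked=[]
Op 3: conn=25 S1=36 S2=41 S3=31 blocked=[]
Op 4: conn=9 S1=36 S2=25 S3=31 blocked=[]
Op 5: conn=0 S1=36 S2=16 S3=31 blocked=[1, 2, 3]
Op 6: conn=0 S1=36 S2=27 S3=31 blocked=[1, 2, 3]
Op 7: conn=28 S1=36 S2=27 S3=31 blocked=[]
Op 8: conn=8 S1=36 S2=7 S3=31 blocked=[]
Op 9: conn=29 S1=36 S2=7 S3=31 blocked=[]
Op 10: conn=40 S1=36 S2=7 S3=31 blocked=[]
Op 11: conn=26 S1=36 S2=-7 S3=31 blocked=[2]
Op 12: conn=10 S1=36 S2=-23 S3=31 blocked=[2]
Op 13: conn=22 S1=36 S2=-23 S3=31 blocked=[2]
Op 14: conn=48 S1=36 S2=-23 S3=31 blocked=[2]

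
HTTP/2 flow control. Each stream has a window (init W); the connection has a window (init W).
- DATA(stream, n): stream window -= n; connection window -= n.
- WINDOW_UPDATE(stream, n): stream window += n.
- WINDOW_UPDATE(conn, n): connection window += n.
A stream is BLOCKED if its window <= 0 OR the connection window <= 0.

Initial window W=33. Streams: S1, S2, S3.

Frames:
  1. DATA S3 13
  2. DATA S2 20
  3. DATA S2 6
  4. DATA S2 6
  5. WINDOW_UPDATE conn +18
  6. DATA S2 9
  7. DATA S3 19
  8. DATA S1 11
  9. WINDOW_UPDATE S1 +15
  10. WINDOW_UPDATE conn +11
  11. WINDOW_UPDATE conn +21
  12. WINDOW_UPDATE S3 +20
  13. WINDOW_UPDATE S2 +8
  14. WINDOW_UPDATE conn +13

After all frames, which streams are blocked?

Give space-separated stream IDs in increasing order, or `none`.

Answer: S2

Derivation:
Op 1: conn=20 S1=33 S2=33 S3=20 blocked=[]
Op 2: conn=0 S1=33 S2=13 S3=20 blocked=[1, 2, 3]
Op 3: conn=-6 S1=33 S2=7 S3=20 blocked=[1, 2, 3]
Op 4: conn=-12 S1=33 S2=1 S3=20 blocked=[1, 2, 3]
Op 5: conn=6 S1=33 S2=1 S3=20 blocked=[]
Op 6: conn=-3 S1=33 S2=-8 S3=20 blocked=[1, 2, 3]
Op 7: conn=-22 S1=33 S2=-8 S3=1 blocked=[1, 2, 3]
Op 8: conn=-33 S1=22 S2=-8 S3=1 blocked=[1, 2, 3]
Op 9: conn=-33 S1=37 S2=-8 S3=1 blocked=[1, 2, 3]
Op 10: conn=-22 S1=37 S2=-8 S3=1 blocked=[1, 2, 3]
Op 11: conn=-1 S1=37 S2=-8 S3=1 blocked=[1, 2, 3]
Op 12: conn=-1 S1=37 S2=-8 S3=21 blocked=[1, 2, 3]
Op 13: conn=-1 S1=37 S2=0 S3=21 blocked=[1, 2, 3]
Op 14: conn=12 S1=37 S2=0 S3=21 blocked=[2]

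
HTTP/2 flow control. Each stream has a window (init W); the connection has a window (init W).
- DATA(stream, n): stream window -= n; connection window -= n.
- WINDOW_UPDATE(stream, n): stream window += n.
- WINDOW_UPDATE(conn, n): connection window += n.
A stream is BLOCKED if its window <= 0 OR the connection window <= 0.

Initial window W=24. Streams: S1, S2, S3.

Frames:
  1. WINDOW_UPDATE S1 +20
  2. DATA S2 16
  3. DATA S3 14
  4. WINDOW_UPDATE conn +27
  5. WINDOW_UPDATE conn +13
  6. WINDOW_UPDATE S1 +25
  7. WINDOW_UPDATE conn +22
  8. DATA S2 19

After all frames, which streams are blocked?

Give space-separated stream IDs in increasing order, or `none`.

Op 1: conn=24 S1=44 S2=24 S3=24 blocked=[]
Op 2: conn=8 S1=44 S2=8 S3=24 blocked=[]
Op 3: conn=-6 S1=44 S2=8 S3=10 blocked=[1, 2, 3]
Op 4: conn=21 S1=44 S2=8 S3=10 blocked=[]
Op 5: conn=34 S1=44 S2=8 S3=10 blocked=[]
Op 6: conn=34 S1=69 S2=8 S3=10 blocked=[]
Op 7: conn=56 S1=69 S2=8 S3=10 blocked=[]
Op 8: conn=37 S1=69 S2=-11 S3=10 blocked=[2]

Answer: S2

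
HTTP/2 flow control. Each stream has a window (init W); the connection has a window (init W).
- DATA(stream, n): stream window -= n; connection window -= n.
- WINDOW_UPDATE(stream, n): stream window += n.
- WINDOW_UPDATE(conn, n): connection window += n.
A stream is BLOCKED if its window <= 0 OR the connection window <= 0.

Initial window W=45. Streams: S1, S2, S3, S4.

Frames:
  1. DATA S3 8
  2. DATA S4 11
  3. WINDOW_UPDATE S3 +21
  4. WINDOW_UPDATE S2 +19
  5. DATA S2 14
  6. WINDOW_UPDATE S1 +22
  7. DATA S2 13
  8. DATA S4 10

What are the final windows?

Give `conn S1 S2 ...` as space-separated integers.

Op 1: conn=37 S1=45 S2=45 S3=37 S4=45 blocked=[]
Op 2: conn=26 S1=45 S2=45 S3=37 S4=34 blocked=[]
Op 3: conn=26 S1=45 S2=45 S3=58 S4=34 blocked=[]
Op 4: conn=26 S1=45 S2=64 S3=58 S4=34 blocked=[]
Op 5: conn=12 S1=45 S2=50 S3=58 S4=34 blocked=[]
Op 6: conn=12 S1=67 S2=50 S3=58 S4=34 blocked=[]
Op 7: conn=-1 S1=67 S2=37 S3=58 S4=34 blocked=[1, 2, 3, 4]
Op 8: conn=-11 S1=67 S2=37 S3=58 S4=24 blocked=[1, 2, 3, 4]

Answer: -11 67 37 58 24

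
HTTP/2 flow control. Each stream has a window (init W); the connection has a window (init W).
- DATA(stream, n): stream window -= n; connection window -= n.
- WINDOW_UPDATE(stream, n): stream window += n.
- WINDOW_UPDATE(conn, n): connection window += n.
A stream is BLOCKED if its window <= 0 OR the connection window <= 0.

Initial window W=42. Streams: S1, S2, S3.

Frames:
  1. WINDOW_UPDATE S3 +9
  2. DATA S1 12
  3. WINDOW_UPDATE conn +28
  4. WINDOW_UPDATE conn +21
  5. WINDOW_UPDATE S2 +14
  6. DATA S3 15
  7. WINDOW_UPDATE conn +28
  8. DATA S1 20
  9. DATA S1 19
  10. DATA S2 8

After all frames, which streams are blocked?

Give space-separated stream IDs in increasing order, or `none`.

Answer: S1

Derivation:
Op 1: conn=42 S1=42 S2=42 S3=51 blocked=[]
Op 2: conn=30 S1=30 S2=42 S3=51 blocked=[]
Op 3: conn=58 S1=30 S2=42 S3=51 blocked=[]
Op 4: conn=79 S1=30 S2=42 S3=51 blocked=[]
Op 5: conn=79 S1=30 S2=56 S3=51 blocked=[]
Op 6: conn=64 S1=30 S2=56 S3=36 blocked=[]
Op 7: conn=92 S1=30 S2=56 S3=36 blocked=[]
Op 8: conn=72 S1=10 S2=56 S3=36 blocked=[]
Op 9: conn=53 S1=-9 S2=56 S3=36 blocked=[1]
Op 10: conn=45 S1=-9 S2=48 S3=36 blocked=[1]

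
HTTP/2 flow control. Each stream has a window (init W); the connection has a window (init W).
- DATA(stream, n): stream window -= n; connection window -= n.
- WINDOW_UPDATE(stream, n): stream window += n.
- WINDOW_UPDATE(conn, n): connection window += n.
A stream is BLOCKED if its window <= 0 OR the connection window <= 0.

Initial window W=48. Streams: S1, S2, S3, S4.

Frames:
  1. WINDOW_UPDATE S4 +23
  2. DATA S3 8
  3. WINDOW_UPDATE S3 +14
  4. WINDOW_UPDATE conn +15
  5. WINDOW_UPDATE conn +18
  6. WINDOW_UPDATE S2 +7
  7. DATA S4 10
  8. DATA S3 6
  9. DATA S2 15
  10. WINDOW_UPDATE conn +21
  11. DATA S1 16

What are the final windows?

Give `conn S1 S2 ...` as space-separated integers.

Answer: 47 32 40 48 61

Derivation:
Op 1: conn=48 S1=48 S2=48 S3=48 S4=71 blocked=[]
Op 2: conn=40 S1=48 S2=48 S3=40 S4=71 blocked=[]
Op 3: conn=40 S1=48 S2=48 S3=54 S4=71 blocked=[]
Op 4: conn=55 S1=48 S2=48 S3=54 S4=71 blocked=[]
Op 5: conn=73 S1=48 S2=48 S3=54 S4=71 blocked=[]
Op 6: conn=73 S1=48 S2=55 S3=54 S4=71 blocked=[]
Op 7: conn=63 S1=48 S2=55 S3=54 S4=61 blocked=[]
Op 8: conn=57 S1=48 S2=55 S3=48 S4=61 blocked=[]
Op 9: conn=42 S1=48 S2=40 S3=48 S4=61 blocked=[]
Op 10: conn=63 S1=48 S2=40 S3=48 S4=61 blocked=[]
Op 11: conn=47 S1=32 S2=40 S3=48 S4=61 blocked=[]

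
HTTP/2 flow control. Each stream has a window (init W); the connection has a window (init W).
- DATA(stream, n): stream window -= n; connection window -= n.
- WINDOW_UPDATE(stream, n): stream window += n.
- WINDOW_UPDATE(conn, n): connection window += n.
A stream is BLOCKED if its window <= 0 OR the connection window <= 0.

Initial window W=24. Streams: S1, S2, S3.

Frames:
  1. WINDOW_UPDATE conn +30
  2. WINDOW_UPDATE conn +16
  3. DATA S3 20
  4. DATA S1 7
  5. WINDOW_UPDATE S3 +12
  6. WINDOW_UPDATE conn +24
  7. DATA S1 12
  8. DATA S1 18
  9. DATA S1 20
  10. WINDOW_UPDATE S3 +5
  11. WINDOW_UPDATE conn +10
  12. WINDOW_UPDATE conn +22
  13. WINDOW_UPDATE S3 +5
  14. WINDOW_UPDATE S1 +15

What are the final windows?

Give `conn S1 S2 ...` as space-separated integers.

Op 1: conn=54 S1=24 S2=24 S3=24 blocked=[]
Op 2: conn=70 S1=24 S2=24 S3=24 blocked=[]
Op 3: conn=50 S1=24 S2=24 S3=4 blocked=[]
Op 4: conn=43 S1=17 S2=24 S3=4 blocked=[]
Op 5: conn=43 S1=17 S2=24 S3=16 blocked=[]
Op 6: conn=67 S1=17 S2=24 S3=16 blocked=[]
Op 7: conn=55 S1=5 S2=24 S3=16 blocked=[]
Op 8: conn=37 S1=-13 S2=24 S3=16 blocked=[1]
Op 9: conn=17 S1=-33 S2=24 S3=16 blocked=[1]
Op 10: conn=17 S1=-33 S2=24 S3=21 blocked=[1]
Op 11: conn=27 S1=-33 S2=24 S3=21 blocked=[1]
Op 12: conn=49 S1=-33 S2=24 S3=21 blocked=[1]
Op 13: conn=49 S1=-33 S2=24 S3=26 blocked=[1]
Op 14: conn=49 S1=-18 S2=24 S3=26 blocked=[1]

Answer: 49 -18 24 26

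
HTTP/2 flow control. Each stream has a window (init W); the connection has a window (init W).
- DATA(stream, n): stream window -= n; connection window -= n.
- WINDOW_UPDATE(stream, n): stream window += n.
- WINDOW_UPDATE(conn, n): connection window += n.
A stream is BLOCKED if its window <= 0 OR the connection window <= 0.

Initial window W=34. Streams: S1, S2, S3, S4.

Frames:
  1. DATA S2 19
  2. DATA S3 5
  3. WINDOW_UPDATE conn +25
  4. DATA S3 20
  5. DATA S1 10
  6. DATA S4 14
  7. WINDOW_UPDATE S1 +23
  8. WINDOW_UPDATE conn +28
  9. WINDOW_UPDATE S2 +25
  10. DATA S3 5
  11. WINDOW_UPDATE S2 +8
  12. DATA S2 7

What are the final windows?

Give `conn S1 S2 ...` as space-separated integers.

Op 1: conn=15 S1=34 S2=15 S3=34 S4=34 blocked=[]
Op 2: conn=10 S1=34 S2=15 S3=29 S4=34 blocked=[]
Op 3: conn=35 S1=34 S2=15 S3=29 S4=34 blocked=[]
Op 4: conn=15 S1=34 S2=15 S3=9 S4=34 blocked=[]
Op 5: conn=5 S1=24 S2=15 S3=9 S4=34 blocked=[]
Op 6: conn=-9 S1=24 S2=15 S3=9 S4=20 blocked=[1, 2, 3, 4]
Op 7: conn=-9 S1=47 S2=15 S3=9 S4=20 blocked=[1, 2, 3, 4]
Op 8: conn=19 S1=47 S2=15 S3=9 S4=20 blocked=[]
Op 9: conn=19 S1=47 S2=40 S3=9 S4=20 blocked=[]
Op 10: conn=14 S1=47 S2=40 S3=4 S4=20 blocked=[]
Op 11: conn=14 S1=47 S2=48 S3=4 S4=20 blocked=[]
Op 12: conn=7 S1=47 S2=41 S3=4 S4=20 blocked=[]

Answer: 7 47 41 4 20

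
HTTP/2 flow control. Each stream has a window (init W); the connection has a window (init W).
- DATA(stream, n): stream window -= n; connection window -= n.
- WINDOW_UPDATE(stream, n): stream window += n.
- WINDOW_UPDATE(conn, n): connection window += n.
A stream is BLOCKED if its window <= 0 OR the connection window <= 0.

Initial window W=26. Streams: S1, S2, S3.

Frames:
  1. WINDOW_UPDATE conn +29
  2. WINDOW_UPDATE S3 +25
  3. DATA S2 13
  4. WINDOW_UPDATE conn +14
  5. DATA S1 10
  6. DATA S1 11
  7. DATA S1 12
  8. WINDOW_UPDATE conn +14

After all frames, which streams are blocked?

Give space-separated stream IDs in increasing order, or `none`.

Op 1: conn=55 S1=26 S2=26 S3=26 blocked=[]
Op 2: conn=55 S1=26 S2=26 S3=51 blocked=[]
Op 3: conn=42 S1=26 S2=13 S3=51 blocked=[]
Op 4: conn=56 S1=26 S2=13 S3=51 blocked=[]
Op 5: conn=46 S1=16 S2=13 S3=51 blocked=[]
Op 6: conn=35 S1=5 S2=13 S3=51 blocked=[]
Op 7: conn=23 S1=-7 S2=13 S3=51 blocked=[1]
Op 8: conn=37 S1=-7 S2=13 S3=51 blocked=[1]

Answer: S1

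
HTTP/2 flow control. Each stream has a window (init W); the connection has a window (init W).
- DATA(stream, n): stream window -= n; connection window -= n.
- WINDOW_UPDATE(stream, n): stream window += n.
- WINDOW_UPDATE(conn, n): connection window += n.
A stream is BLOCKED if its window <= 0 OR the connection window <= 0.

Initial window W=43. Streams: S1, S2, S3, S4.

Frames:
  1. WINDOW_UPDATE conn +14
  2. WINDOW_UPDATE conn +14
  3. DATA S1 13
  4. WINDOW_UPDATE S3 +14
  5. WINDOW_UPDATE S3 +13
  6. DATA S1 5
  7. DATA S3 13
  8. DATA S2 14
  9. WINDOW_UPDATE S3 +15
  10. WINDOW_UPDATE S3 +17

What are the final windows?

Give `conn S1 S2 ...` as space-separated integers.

Answer: 26 25 29 89 43

Derivation:
Op 1: conn=57 S1=43 S2=43 S3=43 S4=43 blocked=[]
Op 2: conn=71 S1=43 S2=43 S3=43 S4=43 blocked=[]
Op 3: conn=58 S1=30 S2=43 S3=43 S4=43 blocked=[]
Op 4: conn=58 S1=30 S2=43 S3=57 S4=43 blocked=[]
Op 5: conn=58 S1=30 S2=43 S3=70 S4=43 blocked=[]
Op 6: conn=53 S1=25 S2=43 S3=70 S4=43 blocked=[]
Op 7: conn=40 S1=25 S2=43 S3=57 S4=43 blocked=[]
Op 8: conn=26 S1=25 S2=29 S3=57 S4=43 blocked=[]
Op 9: conn=26 S1=25 S2=29 S3=72 S4=43 blocked=[]
Op 10: conn=26 S1=25 S2=29 S3=89 S4=43 blocked=[]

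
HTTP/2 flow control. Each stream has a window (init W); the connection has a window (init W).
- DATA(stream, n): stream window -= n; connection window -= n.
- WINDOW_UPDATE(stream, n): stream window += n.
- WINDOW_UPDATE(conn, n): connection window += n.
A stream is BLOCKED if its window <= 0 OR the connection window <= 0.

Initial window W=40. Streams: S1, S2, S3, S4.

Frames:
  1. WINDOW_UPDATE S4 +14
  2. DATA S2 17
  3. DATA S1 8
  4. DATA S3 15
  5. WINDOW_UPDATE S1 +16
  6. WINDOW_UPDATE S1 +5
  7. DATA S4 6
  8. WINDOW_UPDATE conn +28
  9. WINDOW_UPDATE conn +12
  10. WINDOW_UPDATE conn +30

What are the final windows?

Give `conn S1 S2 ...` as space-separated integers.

Op 1: conn=40 S1=40 S2=40 S3=40 S4=54 blocked=[]
Op 2: conn=23 S1=40 S2=23 S3=40 S4=54 blocked=[]
Op 3: conn=15 S1=32 S2=23 S3=40 S4=54 blocked=[]
Op 4: conn=0 S1=32 S2=23 S3=25 S4=54 blocked=[1, 2, 3, 4]
Op 5: conn=0 S1=48 S2=23 S3=25 S4=54 blocked=[1, 2, 3, 4]
Op 6: conn=0 S1=53 S2=23 S3=25 S4=54 blocked=[1, 2, 3, 4]
Op 7: conn=-6 S1=53 S2=23 S3=25 S4=48 blocked=[1, 2, 3, 4]
Op 8: conn=22 S1=53 S2=23 S3=25 S4=48 blocked=[]
Op 9: conn=34 S1=53 S2=23 S3=25 S4=48 blocked=[]
Op 10: conn=64 S1=53 S2=23 S3=25 S4=48 blocked=[]

Answer: 64 53 23 25 48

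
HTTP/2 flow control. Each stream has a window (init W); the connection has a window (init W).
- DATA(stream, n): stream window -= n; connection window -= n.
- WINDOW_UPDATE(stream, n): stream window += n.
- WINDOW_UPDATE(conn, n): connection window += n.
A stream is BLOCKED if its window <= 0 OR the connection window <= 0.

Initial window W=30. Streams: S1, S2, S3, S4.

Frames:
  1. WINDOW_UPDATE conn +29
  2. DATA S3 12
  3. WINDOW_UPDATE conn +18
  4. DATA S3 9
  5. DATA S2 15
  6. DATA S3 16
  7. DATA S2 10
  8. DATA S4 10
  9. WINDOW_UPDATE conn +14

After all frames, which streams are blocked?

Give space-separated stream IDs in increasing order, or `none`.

Op 1: conn=59 S1=30 S2=30 S3=30 S4=30 blocked=[]
Op 2: conn=47 S1=30 S2=30 S3=18 S4=30 blocked=[]
Op 3: conn=65 S1=30 S2=30 S3=18 S4=30 blocked=[]
Op 4: conn=56 S1=30 S2=30 S3=9 S4=30 blocked=[]
Op 5: conn=41 S1=30 S2=15 S3=9 S4=30 blocked=[]
Op 6: conn=25 S1=30 S2=15 S3=-7 S4=30 blocked=[3]
Op 7: conn=15 S1=30 S2=5 S3=-7 S4=30 blocked=[3]
Op 8: conn=5 S1=30 S2=5 S3=-7 S4=20 blocked=[3]
Op 9: conn=19 S1=30 S2=5 S3=-7 S4=20 blocked=[3]

Answer: S3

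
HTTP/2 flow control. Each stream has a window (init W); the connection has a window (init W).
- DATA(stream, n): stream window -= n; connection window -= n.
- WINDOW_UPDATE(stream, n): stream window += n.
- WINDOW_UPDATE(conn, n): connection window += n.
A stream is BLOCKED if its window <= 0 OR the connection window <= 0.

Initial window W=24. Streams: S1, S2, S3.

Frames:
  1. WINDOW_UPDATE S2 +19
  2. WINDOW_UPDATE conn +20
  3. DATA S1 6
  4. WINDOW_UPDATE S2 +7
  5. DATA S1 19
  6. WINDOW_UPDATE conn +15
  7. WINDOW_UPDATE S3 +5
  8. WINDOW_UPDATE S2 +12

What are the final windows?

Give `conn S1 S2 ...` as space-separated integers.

Op 1: conn=24 S1=24 S2=43 S3=24 blocked=[]
Op 2: conn=44 S1=24 S2=43 S3=24 blocked=[]
Op 3: conn=38 S1=18 S2=43 S3=24 blocked=[]
Op 4: conn=38 S1=18 S2=50 S3=24 blocked=[]
Op 5: conn=19 S1=-1 S2=50 S3=24 blocked=[1]
Op 6: conn=34 S1=-1 S2=50 S3=24 blocked=[1]
Op 7: conn=34 S1=-1 S2=50 S3=29 blocked=[1]
Op 8: conn=34 S1=-1 S2=62 S3=29 blocked=[1]

Answer: 34 -1 62 29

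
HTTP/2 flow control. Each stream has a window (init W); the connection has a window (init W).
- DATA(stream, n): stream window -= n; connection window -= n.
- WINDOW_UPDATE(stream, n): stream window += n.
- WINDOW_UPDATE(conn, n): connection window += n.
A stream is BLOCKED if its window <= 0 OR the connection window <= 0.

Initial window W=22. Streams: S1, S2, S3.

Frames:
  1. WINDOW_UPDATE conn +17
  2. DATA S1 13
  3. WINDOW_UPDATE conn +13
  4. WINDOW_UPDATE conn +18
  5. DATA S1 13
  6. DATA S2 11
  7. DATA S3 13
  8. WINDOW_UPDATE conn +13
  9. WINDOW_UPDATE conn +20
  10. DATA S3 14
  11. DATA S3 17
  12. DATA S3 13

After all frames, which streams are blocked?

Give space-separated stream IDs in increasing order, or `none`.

Op 1: conn=39 S1=22 S2=22 S3=22 blocked=[]
Op 2: conn=26 S1=9 S2=22 S3=22 blocked=[]
Op 3: conn=39 S1=9 S2=22 S3=22 blocked=[]
Op 4: conn=57 S1=9 S2=22 S3=22 blocked=[]
Op 5: conn=44 S1=-4 S2=22 S3=22 blocked=[1]
Op 6: conn=33 S1=-4 S2=11 S3=22 blocked=[1]
Op 7: conn=20 S1=-4 S2=11 S3=9 blocked=[1]
Op 8: conn=33 S1=-4 S2=11 S3=9 blocked=[1]
Op 9: conn=53 S1=-4 S2=11 S3=9 blocked=[1]
Op 10: conn=39 S1=-4 S2=11 S3=-5 blocked=[1, 3]
Op 11: conn=22 S1=-4 S2=11 S3=-22 blocked=[1, 3]
Op 12: conn=9 S1=-4 S2=11 S3=-35 blocked=[1, 3]

Answer: S1 S3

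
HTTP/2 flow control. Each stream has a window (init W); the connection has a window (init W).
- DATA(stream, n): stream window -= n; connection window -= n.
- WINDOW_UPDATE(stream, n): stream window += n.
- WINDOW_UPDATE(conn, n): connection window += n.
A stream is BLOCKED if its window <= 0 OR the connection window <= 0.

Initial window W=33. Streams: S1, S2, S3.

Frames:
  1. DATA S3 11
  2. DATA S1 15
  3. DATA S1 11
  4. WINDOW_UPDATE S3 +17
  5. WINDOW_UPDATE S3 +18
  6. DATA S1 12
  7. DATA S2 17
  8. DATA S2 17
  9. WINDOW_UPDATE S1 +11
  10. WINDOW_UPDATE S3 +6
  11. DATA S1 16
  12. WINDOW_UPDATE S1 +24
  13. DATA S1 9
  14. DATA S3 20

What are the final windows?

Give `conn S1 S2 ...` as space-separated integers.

Answer: -95 5 -1 43

Derivation:
Op 1: conn=22 S1=33 S2=33 S3=22 blocked=[]
Op 2: conn=7 S1=18 S2=33 S3=22 blocked=[]
Op 3: conn=-4 S1=7 S2=33 S3=22 blocked=[1, 2, 3]
Op 4: conn=-4 S1=7 S2=33 S3=39 blocked=[1, 2, 3]
Op 5: conn=-4 S1=7 S2=33 S3=57 blocked=[1, 2, 3]
Op 6: conn=-16 S1=-5 S2=33 S3=57 blocked=[1, 2, 3]
Op 7: conn=-33 S1=-5 S2=16 S3=57 blocked=[1, 2, 3]
Op 8: conn=-50 S1=-5 S2=-1 S3=57 blocked=[1, 2, 3]
Op 9: conn=-50 S1=6 S2=-1 S3=57 blocked=[1, 2, 3]
Op 10: conn=-50 S1=6 S2=-1 S3=63 blocked=[1, 2, 3]
Op 11: conn=-66 S1=-10 S2=-1 S3=63 blocked=[1, 2, 3]
Op 12: conn=-66 S1=14 S2=-1 S3=63 blocked=[1, 2, 3]
Op 13: conn=-75 S1=5 S2=-1 S3=63 blocked=[1, 2, 3]
Op 14: conn=-95 S1=5 S2=-1 S3=43 blocked=[1, 2, 3]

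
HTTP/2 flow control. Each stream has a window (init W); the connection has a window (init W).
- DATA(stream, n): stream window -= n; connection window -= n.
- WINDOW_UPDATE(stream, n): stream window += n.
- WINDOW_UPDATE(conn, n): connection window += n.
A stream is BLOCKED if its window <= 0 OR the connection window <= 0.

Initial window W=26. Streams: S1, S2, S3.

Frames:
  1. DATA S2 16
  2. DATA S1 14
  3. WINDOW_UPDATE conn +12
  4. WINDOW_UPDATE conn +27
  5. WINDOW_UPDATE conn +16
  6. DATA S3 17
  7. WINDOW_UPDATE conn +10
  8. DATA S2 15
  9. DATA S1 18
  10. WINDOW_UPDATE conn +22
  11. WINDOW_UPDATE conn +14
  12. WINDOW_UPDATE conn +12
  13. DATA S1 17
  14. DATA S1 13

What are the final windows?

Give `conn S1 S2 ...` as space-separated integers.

Op 1: conn=10 S1=26 S2=10 S3=26 blocked=[]
Op 2: conn=-4 S1=12 S2=10 S3=26 blocked=[1, 2, 3]
Op 3: conn=8 S1=12 S2=10 S3=26 blocked=[]
Op 4: conn=35 S1=12 S2=10 S3=26 blocked=[]
Op 5: conn=51 S1=12 S2=10 S3=26 blocked=[]
Op 6: conn=34 S1=12 S2=10 S3=9 blocked=[]
Op 7: conn=44 S1=12 S2=10 S3=9 blocked=[]
Op 8: conn=29 S1=12 S2=-5 S3=9 blocked=[2]
Op 9: conn=11 S1=-6 S2=-5 S3=9 blocked=[1, 2]
Op 10: conn=33 S1=-6 S2=-5 S3=9 blocked=[1, 2]
Op 11: conn=47 S1=-6 S2=-5 S3=9 blocked=[1, 2]
Op 12: conn=59 S1=-6 S2=-5 S3=9 blocked=[1, 2]
Op 13: conn=42 S1=-23 S2=-5 S3=9 blocked=[1, 2]
Op 14: conn=29 S1=-36 S2=-5 S3=9 blocked=[1, 2]

Answer: 29 -36 -5 9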